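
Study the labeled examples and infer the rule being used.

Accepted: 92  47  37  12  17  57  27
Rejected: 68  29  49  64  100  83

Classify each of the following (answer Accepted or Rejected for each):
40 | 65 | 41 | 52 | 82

Rejected, Rejected, Rejected, Accepted, Accepted

A rule that fits every label: ≡ 2 (mod 5) — true of each 'Accepted' example, false of each 'Rejected' one.
40 → 40 mod 5 = 0 → Rejected.
65 → 65 mod 5 = 0 → Rejected.
41 → 41 mod 5 = 1 → Rejected.
52 → 52 mod 5 = 2 → Accepted.
82 → 82 mod 5 = 2 → Accepted.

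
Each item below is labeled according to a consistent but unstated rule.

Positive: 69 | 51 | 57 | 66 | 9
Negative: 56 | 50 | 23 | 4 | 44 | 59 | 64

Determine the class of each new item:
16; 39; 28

Looking at the examples, the only property every 'Positive' case has and every 'Negative' case lacks is: multiple of 3.
16 — 16 = 3·5 + 1, hence Negative.
39 — 39 = 3·13, hence Positive.
28 — 28 = 3·9 + 1, hence Negative.

Negative, Positive, Negative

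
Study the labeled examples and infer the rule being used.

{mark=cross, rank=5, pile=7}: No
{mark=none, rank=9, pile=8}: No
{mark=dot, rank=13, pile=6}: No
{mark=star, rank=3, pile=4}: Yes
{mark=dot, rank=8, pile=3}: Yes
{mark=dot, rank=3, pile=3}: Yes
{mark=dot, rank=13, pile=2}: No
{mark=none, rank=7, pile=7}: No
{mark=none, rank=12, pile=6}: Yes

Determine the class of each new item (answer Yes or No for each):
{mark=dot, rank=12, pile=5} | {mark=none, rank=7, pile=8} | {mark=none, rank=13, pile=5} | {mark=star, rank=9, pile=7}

Yes, No, No, No

The distinguishing property — rank ≤ 12 AND pile ≤ 6 — holds for all the 'Yes' cases and none of the 'No' cases.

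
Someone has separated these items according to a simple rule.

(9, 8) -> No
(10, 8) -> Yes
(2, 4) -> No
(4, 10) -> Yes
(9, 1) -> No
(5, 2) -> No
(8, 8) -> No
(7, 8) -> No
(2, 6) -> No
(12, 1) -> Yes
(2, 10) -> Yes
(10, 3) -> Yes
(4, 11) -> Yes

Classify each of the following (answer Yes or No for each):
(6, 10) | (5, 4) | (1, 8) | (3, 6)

'Yes' ⟺ max ≥ 10.

Yes, No, No, No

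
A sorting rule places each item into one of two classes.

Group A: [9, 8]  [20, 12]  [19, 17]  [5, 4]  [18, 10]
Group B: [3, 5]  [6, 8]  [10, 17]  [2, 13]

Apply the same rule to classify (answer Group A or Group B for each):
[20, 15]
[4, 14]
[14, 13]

Every 'Group A' example satisfies: first > second. None of the 'Group B' examples do.

Group A, Group B, Group A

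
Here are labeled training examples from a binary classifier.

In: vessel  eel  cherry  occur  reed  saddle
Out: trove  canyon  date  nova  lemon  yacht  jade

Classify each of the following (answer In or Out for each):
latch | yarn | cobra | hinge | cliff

Out, Out, Out, Out, In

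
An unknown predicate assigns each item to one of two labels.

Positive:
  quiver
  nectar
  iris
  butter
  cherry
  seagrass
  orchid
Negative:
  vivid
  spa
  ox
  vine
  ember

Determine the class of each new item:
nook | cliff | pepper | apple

Negative, Negative, Positive, Negative

'Positive' ⟺ even length AND contains 'r'.
Negative: nook, since length 4, no 'r'.
Negative: cliff, since length 5, no 'r'.
Positive: pepper, since length 6, has 'r'.
Negative: apple, since length 5, no 'r'.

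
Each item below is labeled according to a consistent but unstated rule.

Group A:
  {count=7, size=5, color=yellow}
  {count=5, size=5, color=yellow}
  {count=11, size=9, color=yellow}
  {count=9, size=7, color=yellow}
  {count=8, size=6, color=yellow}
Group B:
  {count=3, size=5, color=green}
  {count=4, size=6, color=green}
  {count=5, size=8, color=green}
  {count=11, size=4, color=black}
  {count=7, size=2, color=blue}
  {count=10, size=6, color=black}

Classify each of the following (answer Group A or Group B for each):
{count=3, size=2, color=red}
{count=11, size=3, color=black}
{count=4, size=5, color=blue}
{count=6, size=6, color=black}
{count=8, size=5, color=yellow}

Group B, Group B, Group B, Group B, Group A

Comparing the two groups points to one rule — color is yellow.
{count=3, size=2, color=red} — color is red, hence Group B.
{count=11, size=3, color=black} — color is black, hence Group B.
{count=4, size=5, color=blue} — color is blue, hence Group B.
{count=6, size=6, color=black} — color is black, hence Group B.
{count=8, size=5, color=yellow} — color is yellow, hence Group A.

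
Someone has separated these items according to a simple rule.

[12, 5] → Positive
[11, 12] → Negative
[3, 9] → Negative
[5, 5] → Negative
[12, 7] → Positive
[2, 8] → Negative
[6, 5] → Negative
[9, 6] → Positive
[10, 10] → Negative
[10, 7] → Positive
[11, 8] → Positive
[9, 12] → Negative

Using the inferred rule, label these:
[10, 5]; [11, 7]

All 'Positive' examples share one property — first > second AND sum ≥ 12 — and every 'Negative' example lacks it.
[10, 5]: Positive (10 > 5, 10+5 = 15).
[11, 7]: Positive (11 > 7, 11+7 = 18).

Positive, Positive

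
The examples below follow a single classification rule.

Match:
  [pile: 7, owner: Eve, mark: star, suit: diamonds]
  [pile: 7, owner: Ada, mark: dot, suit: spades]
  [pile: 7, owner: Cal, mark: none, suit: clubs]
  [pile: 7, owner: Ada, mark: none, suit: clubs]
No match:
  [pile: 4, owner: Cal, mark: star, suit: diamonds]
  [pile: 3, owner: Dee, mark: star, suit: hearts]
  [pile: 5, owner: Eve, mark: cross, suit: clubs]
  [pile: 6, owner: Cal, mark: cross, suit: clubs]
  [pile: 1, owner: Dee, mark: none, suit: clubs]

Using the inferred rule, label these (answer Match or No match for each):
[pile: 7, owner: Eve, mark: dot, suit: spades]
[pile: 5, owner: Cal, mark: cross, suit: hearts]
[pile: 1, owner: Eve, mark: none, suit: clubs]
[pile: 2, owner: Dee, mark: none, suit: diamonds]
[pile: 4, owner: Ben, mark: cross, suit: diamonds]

Match, No match, No match, No match, No match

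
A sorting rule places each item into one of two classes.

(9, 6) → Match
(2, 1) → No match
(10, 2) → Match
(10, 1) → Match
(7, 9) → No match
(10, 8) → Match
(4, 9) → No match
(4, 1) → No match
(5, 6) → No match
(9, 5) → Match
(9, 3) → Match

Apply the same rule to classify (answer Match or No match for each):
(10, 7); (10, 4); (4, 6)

The distinguishing property — first ≥ 8 — holds for all the 'Match' cases and none of the 'No match' cases.
(10, 7) — first 10, hence Match. (10, 4) — first 10, hence Match. (4, 6) — first 4, hence No match.

Match, Match, No match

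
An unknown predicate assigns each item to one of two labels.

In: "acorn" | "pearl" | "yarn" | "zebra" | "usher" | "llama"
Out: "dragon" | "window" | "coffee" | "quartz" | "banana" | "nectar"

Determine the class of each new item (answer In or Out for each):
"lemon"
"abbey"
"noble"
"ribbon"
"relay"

In, In, In, Out, In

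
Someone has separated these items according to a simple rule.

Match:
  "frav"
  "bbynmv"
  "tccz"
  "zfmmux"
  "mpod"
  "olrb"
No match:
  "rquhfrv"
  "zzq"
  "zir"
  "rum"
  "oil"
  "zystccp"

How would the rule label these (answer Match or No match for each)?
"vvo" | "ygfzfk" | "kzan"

No match, Match, Match

The rule appears to be: even length.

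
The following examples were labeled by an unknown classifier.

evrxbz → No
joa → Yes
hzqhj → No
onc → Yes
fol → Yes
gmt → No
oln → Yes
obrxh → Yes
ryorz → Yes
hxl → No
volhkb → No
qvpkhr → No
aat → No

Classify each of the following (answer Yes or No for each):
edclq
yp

No, No

The rule appears to be: odd length AND contains 'o'.
edclq: length 5, no 'o', lacks this property → No.
yp: length 2, no 'o', lacks this property → No.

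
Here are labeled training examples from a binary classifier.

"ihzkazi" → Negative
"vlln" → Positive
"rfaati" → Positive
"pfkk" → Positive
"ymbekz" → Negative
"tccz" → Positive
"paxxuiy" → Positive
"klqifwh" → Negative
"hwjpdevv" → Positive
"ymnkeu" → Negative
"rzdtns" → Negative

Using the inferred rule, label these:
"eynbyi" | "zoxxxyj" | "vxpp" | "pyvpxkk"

Negative, Positive, Positive, Positive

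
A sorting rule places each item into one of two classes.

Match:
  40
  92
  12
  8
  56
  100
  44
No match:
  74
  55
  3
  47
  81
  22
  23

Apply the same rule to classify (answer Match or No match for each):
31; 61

A rule that fits every label: multiple of 4 — true of each 'Match' example, false of each 'No match' one.
31: No match (31 = 4·7 + 3).
61: No match (61 = 4·15 + 1).

No match, No match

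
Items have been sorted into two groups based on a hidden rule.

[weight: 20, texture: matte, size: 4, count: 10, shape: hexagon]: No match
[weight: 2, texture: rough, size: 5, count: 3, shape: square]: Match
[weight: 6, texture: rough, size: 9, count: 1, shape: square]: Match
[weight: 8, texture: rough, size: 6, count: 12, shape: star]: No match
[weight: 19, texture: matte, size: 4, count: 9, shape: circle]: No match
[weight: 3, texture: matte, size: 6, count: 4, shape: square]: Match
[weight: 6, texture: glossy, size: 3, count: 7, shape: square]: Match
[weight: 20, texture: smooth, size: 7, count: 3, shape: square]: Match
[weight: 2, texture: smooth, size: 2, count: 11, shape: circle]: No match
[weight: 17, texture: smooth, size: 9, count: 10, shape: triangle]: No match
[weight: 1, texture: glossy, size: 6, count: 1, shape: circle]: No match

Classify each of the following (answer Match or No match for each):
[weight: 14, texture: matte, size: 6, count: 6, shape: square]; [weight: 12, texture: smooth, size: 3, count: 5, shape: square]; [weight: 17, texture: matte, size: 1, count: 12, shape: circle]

Match, Match, No match

The pattern is that an item is 'Match' exactly when: shape is square.
[weight: 14, texture: matte, size: 6, count: 6, shape: square] → shape is square → Match.
[weight: 12, texture: smooth, size: 3, count: 5, shape: square] → shape is square → Match.
[weight: 17, texture: matte, size: 1, count: 12, shape: circle] → shape is circle → No match.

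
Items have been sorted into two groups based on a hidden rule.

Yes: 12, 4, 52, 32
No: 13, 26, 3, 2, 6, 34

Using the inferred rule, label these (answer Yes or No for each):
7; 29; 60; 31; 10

The distinguishing property — multiple of 4 — holds for all the 'Yes' cases and none of the 'No' cases.

No, No, Yes, No, No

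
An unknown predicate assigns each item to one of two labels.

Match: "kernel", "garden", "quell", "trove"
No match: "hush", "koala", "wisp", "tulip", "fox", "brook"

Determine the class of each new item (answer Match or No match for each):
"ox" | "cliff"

The common property of the 'Match' items is: contains 'e'. No 'No match' item has it.
"ox": no 'e' — doesn't match, so No match. "cliff": no 'e' — doesn't match, so No match.

No match, No match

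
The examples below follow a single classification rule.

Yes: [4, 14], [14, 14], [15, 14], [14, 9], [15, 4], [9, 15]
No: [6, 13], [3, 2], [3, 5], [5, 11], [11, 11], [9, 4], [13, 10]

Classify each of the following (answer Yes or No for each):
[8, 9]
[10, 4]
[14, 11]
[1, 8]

Rule: max ≥ 14. This holds for each 'Yes' example and fails for each 'No' one.
[8, 9] — max 9, hence No.
[10, 4] — max 10, hence No.
[14, 11] — max 14, hence Yes.
[1, 8] — max 8, hence No.

No, No, Yes, No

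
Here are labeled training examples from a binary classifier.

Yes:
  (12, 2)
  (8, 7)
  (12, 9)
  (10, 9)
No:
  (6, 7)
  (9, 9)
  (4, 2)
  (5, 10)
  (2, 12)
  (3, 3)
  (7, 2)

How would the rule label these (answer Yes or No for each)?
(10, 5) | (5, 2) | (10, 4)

Yes, No, Yes

The distinguishing property — first > second AND sum ≥ 13 — holds for all the 'Yes' cases and none of the 'No' cases.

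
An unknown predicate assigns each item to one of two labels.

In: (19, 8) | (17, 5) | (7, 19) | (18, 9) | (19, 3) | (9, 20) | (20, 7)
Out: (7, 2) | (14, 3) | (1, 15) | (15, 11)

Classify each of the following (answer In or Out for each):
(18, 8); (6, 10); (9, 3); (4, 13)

In, Out, Out, Out

A rule that fits every label: max ≥ 17 — true of each 'In' example, false of each 'Out' one.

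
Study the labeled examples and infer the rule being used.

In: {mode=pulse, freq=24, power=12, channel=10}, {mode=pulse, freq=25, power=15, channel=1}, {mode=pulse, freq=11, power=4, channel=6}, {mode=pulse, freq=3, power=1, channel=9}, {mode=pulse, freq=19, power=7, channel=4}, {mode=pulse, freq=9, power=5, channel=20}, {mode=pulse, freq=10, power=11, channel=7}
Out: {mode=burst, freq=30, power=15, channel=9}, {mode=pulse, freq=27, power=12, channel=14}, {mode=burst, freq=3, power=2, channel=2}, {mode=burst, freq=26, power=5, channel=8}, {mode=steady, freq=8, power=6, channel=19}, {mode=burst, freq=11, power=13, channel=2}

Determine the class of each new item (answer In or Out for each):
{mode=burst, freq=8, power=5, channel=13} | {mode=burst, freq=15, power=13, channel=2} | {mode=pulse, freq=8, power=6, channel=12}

A rule that fits every label: mode is pulse AND freq ≤ 25 — true of each 'In' example, false of each 'Out' one.

Out, Out, In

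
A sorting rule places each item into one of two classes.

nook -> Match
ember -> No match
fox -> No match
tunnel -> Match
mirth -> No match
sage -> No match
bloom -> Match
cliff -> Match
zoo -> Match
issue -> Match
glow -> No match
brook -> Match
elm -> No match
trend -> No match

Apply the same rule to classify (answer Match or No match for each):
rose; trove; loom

No match, No match, Match

Rule: has a double letter. This holds for each 'Match' example and fails for each 'No match' one.
rose: No match (no doubled letter). trove: No match (no doubled letter). loom: Match ('oo' doubled).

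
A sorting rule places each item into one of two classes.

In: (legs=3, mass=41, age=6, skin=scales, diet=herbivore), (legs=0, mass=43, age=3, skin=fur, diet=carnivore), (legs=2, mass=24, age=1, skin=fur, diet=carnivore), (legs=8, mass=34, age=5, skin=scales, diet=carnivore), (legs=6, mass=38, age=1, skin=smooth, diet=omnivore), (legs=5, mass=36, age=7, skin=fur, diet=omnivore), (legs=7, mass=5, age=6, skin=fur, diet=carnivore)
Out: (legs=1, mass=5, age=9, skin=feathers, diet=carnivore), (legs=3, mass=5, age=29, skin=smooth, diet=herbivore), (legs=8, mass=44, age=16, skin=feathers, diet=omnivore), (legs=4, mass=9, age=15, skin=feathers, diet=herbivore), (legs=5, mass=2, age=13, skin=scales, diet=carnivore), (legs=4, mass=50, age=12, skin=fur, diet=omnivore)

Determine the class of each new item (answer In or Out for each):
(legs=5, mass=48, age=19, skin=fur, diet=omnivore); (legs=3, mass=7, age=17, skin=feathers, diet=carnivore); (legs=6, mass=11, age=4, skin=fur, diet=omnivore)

Out, Out, In

'In' ⟺ age ≤ 7.
(legs=5, mass=48, age=19, skin=fur, diet=omnivore): age = 19 — doesn't qualify, so Out. (legs=3, mass=7, age=17, skin=feathers, diet=carnivore): age = 17 — doesn't qualify, so Out. (legs=6, mass=11, age=4, skin=fur, diet=omnivore): age = 4 — satisfies this, so In.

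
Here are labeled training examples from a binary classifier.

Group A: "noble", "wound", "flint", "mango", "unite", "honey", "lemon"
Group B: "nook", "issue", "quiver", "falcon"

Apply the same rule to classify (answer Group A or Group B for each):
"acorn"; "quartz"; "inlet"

Group A, Group B, Group A

Every 'Group A' example satisfies: odd length AND contains 'n'. None of the 'Group B' examples do.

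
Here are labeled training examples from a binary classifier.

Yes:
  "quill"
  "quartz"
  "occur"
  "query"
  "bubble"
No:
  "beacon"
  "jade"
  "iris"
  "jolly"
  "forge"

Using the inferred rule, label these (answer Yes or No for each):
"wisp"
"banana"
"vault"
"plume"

Comparing the two groups points to one rule — contains 'u'.
"wisp": No (no 'u').
"banana": No (no 'u').
"vault": Yes (has 'u').
"plume": Yes (has 'u').

No, No, Yes, Yes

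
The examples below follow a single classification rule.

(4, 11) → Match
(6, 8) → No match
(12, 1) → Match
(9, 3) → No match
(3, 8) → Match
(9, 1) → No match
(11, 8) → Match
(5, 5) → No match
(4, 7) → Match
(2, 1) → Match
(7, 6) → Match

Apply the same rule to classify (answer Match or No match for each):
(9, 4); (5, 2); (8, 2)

Match, Match, No match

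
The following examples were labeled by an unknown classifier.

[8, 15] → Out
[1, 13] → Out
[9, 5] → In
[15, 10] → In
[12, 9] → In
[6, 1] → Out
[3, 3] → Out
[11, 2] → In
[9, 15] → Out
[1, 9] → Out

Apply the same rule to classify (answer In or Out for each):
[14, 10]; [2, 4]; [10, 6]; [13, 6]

In, Out, In, In

A rule that fits every label: first > second AND sum ≥ 10 — true of each 'In' example, false of each 'Out' one.
In: [14, 10], since 14 > 10, 14+10 = 24. Out: [2, 4], since 2 < 4, 2+4 = 6. In: [10, 6], since 10 > 6, 10+6 = 16. In: [13, 6], since 13 > 6, 13+6 = 19.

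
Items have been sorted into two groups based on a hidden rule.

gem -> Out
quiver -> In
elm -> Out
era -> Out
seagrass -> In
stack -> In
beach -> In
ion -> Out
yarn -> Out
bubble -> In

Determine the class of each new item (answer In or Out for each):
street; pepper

In, In

Every 'In' example satisfies: length ≥ 5. None of the 'Out' examples do.
street → length 6 → In.
pepper → length 6 → In.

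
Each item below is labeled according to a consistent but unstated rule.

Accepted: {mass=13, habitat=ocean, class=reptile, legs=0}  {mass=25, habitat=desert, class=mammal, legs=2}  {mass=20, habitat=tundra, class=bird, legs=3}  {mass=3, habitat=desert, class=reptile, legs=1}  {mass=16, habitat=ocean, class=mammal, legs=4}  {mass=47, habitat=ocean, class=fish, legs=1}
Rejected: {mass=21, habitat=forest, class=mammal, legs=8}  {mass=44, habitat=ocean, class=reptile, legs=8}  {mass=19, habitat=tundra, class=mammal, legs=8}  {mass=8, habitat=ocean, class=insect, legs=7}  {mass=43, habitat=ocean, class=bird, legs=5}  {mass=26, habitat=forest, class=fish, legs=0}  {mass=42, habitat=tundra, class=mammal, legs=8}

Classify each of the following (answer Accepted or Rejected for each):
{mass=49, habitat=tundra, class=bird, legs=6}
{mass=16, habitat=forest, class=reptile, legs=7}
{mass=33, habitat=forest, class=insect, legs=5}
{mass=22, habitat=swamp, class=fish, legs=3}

The pattern is that an item is 'Accepted' exactly when: mass ≠ 26 AND legs ≤ 4.

Rejected, Rejected, Rejected, Accepted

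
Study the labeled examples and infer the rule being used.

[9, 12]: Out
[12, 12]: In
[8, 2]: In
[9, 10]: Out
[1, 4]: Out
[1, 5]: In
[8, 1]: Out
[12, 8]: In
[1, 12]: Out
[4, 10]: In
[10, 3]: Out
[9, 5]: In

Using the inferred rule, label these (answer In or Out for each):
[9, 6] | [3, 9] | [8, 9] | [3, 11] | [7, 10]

The pattern is that an item is 'In' exactly when: sum is even.
[9, 6]: 9+6 = 15 — fails the rule, so Out.
[3, 9]: 3+9 = 12 — meets the rule, so In.
[8, 9]: 8+9 = 17 — fails the rule, so Out.
[3, 11]: 3+11 = 14 — meets the rule, so In.
[7, 10]: 7+10 = 17 — fails the rule, so Out.

Out, In, Out, In, Out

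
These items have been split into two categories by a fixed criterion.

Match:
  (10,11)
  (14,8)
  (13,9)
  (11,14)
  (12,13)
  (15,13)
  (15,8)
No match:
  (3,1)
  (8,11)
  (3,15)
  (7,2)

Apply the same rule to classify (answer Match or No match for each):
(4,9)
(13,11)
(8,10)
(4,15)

Rule: sum ≥ 21. This holds for each 'Match' example and fails for each 'No match' one.
(4,9): 4+9 = 13 — lacks this property, so No match.
(13,11): 13+11 = 24 — fits, so Match.
(8,10): 8+10 = 18 — lacks this property, so No match.
(4,15): 4+15 = 19 — lacks this property, so No match.

No match, Match, No match, No match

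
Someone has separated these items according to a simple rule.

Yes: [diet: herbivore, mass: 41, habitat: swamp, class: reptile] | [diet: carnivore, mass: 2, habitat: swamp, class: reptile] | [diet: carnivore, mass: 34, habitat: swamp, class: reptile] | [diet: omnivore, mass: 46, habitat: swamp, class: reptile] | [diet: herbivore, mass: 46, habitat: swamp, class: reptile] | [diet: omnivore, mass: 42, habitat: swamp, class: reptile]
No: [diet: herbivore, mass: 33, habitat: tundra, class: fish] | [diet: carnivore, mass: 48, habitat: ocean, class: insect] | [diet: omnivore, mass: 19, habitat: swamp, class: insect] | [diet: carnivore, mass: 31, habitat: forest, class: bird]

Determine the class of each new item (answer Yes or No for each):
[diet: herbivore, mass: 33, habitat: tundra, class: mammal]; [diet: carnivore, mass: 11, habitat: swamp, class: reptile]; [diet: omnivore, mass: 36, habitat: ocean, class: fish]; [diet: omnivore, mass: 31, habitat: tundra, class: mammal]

All 'Yes' examples share one property — class is reptile — and every 'No' example lacks it.

No, Yes, No, No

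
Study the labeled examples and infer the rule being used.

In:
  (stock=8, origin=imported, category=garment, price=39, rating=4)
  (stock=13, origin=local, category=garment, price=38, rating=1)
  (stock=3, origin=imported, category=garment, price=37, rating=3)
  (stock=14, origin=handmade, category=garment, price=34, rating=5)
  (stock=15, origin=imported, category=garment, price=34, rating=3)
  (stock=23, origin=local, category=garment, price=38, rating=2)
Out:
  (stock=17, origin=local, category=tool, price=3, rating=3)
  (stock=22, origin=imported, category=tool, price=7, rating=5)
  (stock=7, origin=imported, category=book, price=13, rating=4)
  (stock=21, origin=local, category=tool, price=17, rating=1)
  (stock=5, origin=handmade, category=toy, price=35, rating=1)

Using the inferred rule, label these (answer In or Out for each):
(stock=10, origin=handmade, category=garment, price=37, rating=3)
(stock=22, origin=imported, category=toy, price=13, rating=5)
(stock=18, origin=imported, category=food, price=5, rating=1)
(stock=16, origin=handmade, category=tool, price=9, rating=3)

The common property of the 'In' items is: category is garment. No 'Out' item has it.
In: (stock=10, origin=handmade, category=garment, price=37, rating=3), since category is garment.
Out: (stock=22, origin=imported, category=toy, price=13, rating=5), since category is toy.
Out: (stock=18, origin=imported, category=food, price=5, rating=1), since category is food.
Out: (stock=16, origin=handmade, category=tool, price=9, rating=3), since category is tool.

In, Out, Out, Out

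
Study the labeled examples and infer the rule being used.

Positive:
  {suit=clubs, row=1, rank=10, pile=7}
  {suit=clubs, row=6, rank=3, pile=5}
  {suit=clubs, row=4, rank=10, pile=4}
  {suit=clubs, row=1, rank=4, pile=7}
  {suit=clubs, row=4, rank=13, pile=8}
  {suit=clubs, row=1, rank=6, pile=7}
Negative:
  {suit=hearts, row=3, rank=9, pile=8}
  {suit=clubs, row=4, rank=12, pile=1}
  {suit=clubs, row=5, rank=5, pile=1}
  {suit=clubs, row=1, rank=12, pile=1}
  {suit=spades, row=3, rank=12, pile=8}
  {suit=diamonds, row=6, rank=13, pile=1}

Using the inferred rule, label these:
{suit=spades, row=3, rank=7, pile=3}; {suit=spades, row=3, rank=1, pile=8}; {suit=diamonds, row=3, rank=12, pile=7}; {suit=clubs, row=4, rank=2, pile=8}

Negative, Negative, Negative, Positive

The simplest hypothesis consistent with all the labels is: suit is clubs AND pile ≥ 4.
{suit=spades, row=3, rank=7, pile=3} → suit is spades, pile = 3 → Negative. {suit=spades, row=3, rank=1, pile=8} → suit is spades, pile = 8 → Negative. {suit=diamonds, row=3, rank=12, pile=7} → suit is diamonds, pile = 7 → Negative. {suit=clubs, row=4, rank=2, pile=8} → suit is clubs, pile = 8 → Positive.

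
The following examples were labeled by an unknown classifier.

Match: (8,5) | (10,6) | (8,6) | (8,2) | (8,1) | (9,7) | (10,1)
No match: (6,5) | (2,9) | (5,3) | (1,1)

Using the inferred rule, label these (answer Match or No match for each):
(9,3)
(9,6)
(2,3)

Match, Match, No match

The classifier is using: first ≥ 7.
(9,3): Match (first 9).
(9,6): Match (first 9).
(2,3): No match (first 2).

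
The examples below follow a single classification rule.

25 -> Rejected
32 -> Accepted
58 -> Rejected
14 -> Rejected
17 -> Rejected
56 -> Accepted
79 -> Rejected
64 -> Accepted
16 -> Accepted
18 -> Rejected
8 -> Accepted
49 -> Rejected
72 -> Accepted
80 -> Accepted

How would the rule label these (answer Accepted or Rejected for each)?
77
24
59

Rejected, Accepted, Rejected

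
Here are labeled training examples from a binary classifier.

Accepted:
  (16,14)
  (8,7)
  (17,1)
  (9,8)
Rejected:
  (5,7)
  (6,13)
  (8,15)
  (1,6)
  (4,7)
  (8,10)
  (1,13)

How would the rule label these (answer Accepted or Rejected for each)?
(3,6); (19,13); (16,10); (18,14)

The common property of the 'Accepted' items is: first > second. No 'Rejected' item has it.
(3,6): Rejected (3 < 6).
(19,13): Accepted (19 > 13).
(16,10): Accepted (16 > 10).
(18,14): Accepted (18 > 14).

Rejected, Accepted, Accepted, Accepted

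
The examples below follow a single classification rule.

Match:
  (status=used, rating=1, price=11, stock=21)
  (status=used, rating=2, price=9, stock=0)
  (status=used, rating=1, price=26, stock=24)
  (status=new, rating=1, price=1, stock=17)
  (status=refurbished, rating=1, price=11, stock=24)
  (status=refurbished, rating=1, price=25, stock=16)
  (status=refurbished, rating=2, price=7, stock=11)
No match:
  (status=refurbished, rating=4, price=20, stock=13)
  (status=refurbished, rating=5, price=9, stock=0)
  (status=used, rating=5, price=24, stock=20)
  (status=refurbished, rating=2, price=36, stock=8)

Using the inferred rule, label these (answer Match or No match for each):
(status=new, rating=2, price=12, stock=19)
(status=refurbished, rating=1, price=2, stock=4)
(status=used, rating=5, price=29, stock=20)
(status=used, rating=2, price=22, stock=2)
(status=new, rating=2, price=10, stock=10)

Match, Match, No match, Match, Match

The rule appears to be: price ≤ 26 AND rating ≤ 2.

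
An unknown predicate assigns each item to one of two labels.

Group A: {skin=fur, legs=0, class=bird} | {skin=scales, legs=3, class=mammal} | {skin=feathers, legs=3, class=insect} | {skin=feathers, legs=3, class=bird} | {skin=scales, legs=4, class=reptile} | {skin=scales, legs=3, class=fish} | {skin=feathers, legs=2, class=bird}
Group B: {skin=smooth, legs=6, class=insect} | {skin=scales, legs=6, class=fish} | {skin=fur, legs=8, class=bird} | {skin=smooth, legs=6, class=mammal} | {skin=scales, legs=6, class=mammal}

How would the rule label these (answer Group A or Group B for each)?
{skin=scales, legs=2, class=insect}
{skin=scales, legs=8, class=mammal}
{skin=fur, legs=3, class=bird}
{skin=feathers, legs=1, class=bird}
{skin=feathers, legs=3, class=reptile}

Group A, Group B, Group A, Group A, Group A

The pattern is that an item is 'Group A' exactly when: legs ≤ 4.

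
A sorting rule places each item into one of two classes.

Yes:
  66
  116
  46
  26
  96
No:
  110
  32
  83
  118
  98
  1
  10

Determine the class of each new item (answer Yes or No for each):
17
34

The classifier is using: ends in digit 6.
No: 17, since last digit 7. No: 34, since last digit 4.

No, No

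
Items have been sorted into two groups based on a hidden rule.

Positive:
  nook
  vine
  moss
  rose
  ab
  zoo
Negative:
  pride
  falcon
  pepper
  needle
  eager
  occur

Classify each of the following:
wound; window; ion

One predicate separates the groups cleanly: length ≤ 4.

Negative, Negative, Positive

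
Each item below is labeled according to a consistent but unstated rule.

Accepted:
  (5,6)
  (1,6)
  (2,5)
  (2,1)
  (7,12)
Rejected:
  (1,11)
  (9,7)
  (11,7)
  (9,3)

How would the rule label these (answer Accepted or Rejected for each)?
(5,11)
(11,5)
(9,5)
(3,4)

Rejected, Rejected, Rejected, Accepted

Rule: sum is odd. This holds for each 'Accepted' example and fails for each 'Rejected' one.
Rejected: (5,11), since 5+11 = 16.
Rejected: (11,5), since 11+5 = 16.
Rejected: (9,5), since 9+5 = 14.
Accepted: (3,4), since 3+4 = 7.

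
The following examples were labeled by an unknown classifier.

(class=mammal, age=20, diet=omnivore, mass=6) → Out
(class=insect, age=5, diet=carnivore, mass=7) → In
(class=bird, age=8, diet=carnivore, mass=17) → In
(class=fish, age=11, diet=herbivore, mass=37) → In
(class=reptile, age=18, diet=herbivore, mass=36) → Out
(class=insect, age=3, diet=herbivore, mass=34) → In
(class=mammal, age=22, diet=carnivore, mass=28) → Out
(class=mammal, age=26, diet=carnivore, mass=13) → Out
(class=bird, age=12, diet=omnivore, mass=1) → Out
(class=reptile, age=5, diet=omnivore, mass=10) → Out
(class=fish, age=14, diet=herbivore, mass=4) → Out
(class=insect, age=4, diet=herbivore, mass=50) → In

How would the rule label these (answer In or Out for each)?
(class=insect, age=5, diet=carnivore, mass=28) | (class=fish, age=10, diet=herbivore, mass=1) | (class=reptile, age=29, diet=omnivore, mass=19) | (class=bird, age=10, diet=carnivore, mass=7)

In, In, Out, In

Rule: mass ≠ 10 AND age ≤ 11. This holds for each 'In' example and fails for each 'Out' one.
(class=insect, age=5, diet=carnivore, mass=28): mass = 28, age = 5, passes → In. (class=fish, age=10, diet=herbivore, mass=1): mass = 1, age = 10, passes → In. (class=reptile, age=29, diet=omnivore, mass=19): mass = 19, age = 29, does not pass → Out. (class=bird, age=10, diet=carnivore, mass=7): mass = 7, age = 10, passes → In.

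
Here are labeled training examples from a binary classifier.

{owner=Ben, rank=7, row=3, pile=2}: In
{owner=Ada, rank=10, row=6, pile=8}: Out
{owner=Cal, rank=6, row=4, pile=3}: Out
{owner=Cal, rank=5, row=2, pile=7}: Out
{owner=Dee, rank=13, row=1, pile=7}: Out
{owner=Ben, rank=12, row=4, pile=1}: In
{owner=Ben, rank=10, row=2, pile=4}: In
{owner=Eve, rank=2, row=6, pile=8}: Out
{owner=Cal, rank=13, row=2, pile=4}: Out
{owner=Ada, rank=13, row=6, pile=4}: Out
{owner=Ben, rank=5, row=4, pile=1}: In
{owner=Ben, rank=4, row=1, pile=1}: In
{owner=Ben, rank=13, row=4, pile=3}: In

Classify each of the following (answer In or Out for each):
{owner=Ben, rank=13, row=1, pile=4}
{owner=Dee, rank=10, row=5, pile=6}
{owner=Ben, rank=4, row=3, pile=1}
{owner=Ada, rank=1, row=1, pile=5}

In, Out, In, Out

A rule that fits every label: owner is Ben — true of each 'In' example, false of each 'Out' one.
In: {owner=Ben, rank=13, row=1, pile=4}, since owner is Ben.
Out: {owner=Dee, rank=10, row=5, pile=6}, since owner is Dee.
In: {owner=Ben, rank=4, row=3, pile=1}, since owner is Ben.
Out: {owner=Ada, rank=1, row=1, pile=5}, since owner is Ada.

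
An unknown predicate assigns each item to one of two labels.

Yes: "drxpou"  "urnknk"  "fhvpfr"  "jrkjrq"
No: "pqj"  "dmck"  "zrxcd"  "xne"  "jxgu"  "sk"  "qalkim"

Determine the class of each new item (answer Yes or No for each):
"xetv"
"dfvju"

No, No

The distinguishing property — even length AND contains 'r' — holds for all the 'Yes' cases and none of the 'No' cases.
"xetv" — length 4, no 'r', hence No. "dfvju" — length 5, no 'r', hence No.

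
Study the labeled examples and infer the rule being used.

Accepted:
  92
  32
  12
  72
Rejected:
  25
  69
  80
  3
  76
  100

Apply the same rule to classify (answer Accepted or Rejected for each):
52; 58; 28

The pattern is that an item is 'Accepted' exactly when: ends in digit 2.
52: last digit 2, matches → Accepted. 58: last digit 8, doesn't qualify → Rejected. 28: last digit 8, doesn't qualify → Rejected.

Accepted, Rejected, Rejected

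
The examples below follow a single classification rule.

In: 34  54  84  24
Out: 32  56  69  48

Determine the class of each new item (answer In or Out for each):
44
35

In, Out

The pattern is that an item is 'In' exactly when: ends in digit 4.
44 → last digit 4 → In.
35 → last digit 5 → Out.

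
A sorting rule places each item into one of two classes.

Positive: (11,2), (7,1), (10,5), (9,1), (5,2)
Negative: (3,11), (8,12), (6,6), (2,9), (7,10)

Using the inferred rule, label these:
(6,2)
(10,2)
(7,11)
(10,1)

The simplest hypothesis consistent with all the labels is: first > second.

Positive, Positive, Negative, Positive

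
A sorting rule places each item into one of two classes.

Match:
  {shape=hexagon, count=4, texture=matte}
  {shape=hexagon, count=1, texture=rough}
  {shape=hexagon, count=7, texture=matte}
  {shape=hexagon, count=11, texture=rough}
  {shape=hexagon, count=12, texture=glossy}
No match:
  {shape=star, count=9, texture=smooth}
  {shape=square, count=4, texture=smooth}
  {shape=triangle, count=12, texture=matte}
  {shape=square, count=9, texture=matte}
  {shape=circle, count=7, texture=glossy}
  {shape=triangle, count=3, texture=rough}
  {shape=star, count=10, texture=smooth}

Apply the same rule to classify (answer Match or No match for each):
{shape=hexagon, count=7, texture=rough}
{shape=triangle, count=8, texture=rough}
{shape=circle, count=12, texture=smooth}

Match, No match, No match

The distinguishing property — shape is hexagon — holds for all the 'Match' cases and none of the 'No match' cases.
Match: {shape=hexagon, count=7, texture=rough}, since shape is hexagon. No match: {shape=triangle, count=8, texture=rough}, since shape is triangle. No match: {shape=circle, count=12, texture=smooth}, since shape is circle.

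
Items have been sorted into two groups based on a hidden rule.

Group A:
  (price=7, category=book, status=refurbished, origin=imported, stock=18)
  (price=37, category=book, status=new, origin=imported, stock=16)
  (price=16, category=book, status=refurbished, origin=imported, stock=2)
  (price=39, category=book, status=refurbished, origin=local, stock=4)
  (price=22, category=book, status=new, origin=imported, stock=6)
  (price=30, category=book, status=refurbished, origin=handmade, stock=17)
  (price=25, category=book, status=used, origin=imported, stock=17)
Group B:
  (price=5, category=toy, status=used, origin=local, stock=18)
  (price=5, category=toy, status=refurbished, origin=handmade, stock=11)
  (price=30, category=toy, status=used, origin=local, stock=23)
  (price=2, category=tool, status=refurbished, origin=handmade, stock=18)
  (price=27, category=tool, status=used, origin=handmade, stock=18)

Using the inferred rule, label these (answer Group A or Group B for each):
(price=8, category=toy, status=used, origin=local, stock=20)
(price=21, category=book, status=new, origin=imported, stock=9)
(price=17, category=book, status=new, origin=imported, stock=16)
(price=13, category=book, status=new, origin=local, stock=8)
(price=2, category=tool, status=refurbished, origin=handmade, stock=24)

The rule appears to be: category is book.
(price=8, category=toy, status=used, origin=local, stock=20) — category is toy, hence Group B. (price=21, category=book, status=new, origin=imported, stock=9) — category is book, hence Group A. (price=17, category=book, status=new, origin=imported, stock=16) — category is book, hence Group A. (price=13, category=book, status=new, origin=local, stock=8) — category is book, hence Group A. (price=2, category=tool, status=refurbished, origin=handmade, stock=24) — category is tool, hence Group B.

Group B, Group A, Group A, Group A, Group B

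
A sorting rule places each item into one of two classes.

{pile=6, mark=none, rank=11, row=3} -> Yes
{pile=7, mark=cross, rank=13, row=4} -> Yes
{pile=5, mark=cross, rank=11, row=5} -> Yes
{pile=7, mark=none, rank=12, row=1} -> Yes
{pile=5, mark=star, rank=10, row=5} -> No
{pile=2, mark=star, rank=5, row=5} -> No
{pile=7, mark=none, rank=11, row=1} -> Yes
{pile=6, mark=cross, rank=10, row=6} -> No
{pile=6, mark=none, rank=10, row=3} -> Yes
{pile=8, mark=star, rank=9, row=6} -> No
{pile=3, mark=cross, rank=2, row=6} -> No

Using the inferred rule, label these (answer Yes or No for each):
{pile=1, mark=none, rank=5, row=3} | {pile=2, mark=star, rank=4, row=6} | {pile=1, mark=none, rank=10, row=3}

Yes, No, Yes

The common property of the 'Yes' items is: mark is none OR rank ≥ 11. No 'No' item has it.
{pile=1, mark=none, rank=5, row=3}: mark is none, rank = 5, checks out → Yes.
{pile=2, mark=star, rank=4, row=6}: mark is star, rank = 4, doesn't qualify → No.
{pile=1, mark=none, rank=10, row=3}: mark is none, rank = 10, checks out → Yes.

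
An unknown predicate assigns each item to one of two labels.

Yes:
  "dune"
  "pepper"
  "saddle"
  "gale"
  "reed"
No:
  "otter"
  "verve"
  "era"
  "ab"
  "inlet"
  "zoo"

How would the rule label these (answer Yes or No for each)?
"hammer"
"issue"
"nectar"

Yes, No, Yes

All 'Yes' examples share one property — even length AND contains 'e' — and every 'No' example lacks it.
"hammer": length 6, has 'e', meets the rule → Yes. "issue": length 5, has 'e', fails the rule → No. "nectar": length 6, has 'e', meets the rule → Yes.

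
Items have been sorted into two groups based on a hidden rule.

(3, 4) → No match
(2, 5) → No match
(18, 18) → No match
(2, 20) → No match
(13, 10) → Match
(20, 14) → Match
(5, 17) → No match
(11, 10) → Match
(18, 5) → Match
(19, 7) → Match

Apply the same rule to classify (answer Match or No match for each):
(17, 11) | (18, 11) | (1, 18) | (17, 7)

Comparing the two groups points to one rule — first > second.
(17, 11) → 17 > 11 → Match.
(18, 11) → 18 > 11 → Match.
(1, 18) → 1 < 18 → No match.
(17, 7) → 17 > 7 → Match.

Match, Match, No match, Match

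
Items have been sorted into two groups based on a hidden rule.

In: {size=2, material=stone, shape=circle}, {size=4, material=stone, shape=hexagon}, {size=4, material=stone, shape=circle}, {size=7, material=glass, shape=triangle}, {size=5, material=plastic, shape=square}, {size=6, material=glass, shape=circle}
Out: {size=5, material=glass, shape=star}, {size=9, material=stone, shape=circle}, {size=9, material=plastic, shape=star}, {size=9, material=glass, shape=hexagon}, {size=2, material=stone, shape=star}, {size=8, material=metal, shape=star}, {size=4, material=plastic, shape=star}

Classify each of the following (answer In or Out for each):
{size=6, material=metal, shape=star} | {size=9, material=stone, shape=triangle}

Rule: shape is not star AND size ≤ 7. This holds for each 'In' example and fails for each 'Out' one.
{size=6, material=metal, shape=star} — shape is star, size = 6, hence Out. {size=9, material=stone, shape=triangle} — shape is triangle, size = 9, hence Out.

Out, Out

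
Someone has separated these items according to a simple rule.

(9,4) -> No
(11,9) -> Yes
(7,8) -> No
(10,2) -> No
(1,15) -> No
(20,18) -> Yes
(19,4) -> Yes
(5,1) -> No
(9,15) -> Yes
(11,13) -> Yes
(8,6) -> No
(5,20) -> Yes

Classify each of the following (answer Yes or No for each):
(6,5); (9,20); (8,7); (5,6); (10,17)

No, Yes, No, No, Yes

'Yes' ⟺ sum ≥ 20.
(6,5): 6+5 = 11 — fails this test, so No. (9,20): 9+20 = 29 — fits, so Yes. (8,7): 8+7 = 15 — fails this test, so No. (5,6): 5+6 = 11 — fails this test, so No. (10,17): 10+17 = 27 — fits, so Yes.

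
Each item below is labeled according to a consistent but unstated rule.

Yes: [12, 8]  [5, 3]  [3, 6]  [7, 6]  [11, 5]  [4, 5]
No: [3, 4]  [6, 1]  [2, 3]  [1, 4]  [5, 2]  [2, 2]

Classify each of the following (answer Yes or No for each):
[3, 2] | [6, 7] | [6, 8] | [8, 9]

No, Yes, Yes, Yes

Every 'Yes' example satisfies: sum ≥ 8. None of the 'No' examples do.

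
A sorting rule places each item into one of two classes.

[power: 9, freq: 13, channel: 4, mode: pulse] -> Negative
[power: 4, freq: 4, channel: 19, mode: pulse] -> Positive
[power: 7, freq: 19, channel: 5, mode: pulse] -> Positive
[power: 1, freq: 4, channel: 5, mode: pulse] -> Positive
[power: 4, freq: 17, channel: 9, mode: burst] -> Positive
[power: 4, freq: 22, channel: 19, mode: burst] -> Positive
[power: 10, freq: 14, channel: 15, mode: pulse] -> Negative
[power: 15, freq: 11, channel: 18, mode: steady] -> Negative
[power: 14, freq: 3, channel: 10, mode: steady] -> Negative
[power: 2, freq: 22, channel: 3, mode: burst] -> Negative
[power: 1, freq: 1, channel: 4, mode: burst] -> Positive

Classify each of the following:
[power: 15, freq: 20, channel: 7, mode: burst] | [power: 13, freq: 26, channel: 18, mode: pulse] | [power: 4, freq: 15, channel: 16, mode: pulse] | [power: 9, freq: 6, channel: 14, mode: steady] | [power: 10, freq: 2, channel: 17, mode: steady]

The simplest hypothesis consistent with all the labels is: channel ≥ 4 AND power ≤ 7.

Negative, Negative, Positive, Negative, Negative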